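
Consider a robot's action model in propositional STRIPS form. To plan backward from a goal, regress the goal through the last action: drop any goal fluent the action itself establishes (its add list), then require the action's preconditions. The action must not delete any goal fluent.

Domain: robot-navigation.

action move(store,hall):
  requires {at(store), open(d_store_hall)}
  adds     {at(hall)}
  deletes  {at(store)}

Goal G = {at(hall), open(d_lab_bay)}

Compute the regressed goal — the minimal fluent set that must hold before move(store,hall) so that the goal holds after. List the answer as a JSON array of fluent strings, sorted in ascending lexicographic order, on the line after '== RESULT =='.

Regress:
  G ∩ del = {}  (empty — regression defined)
  G \ add = {at(hall), open(d_lab_bay)} \ {at(hall)} = {open(d_lab_bay)}
  ∪ pre   = {open(d_lab_bay)} ∪ {at(store), open(d_store_hall)}
          = {at(store), open(d_lab_bay), open(d_store_hall)}

== RESULT ==
["at(store)", "open(d_lab_bay)", "open(d_store_hall)"]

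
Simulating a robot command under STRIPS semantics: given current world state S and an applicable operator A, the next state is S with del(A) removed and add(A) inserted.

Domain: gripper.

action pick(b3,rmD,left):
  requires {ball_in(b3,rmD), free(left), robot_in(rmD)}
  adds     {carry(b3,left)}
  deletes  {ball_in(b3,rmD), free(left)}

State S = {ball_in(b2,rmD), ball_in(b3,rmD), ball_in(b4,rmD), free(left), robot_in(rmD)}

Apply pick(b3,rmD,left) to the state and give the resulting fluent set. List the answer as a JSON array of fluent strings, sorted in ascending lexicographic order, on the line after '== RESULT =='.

Progress:
  pre ⊆ S: {ball_in(b3,rmD), free(left), robot_in(rmD)} ⊆ S  — applicable
  S \ del = {ball_in(b2,rmD), ball_in(b4,rmD), robot_in(rmD)}
  ∪ add   = {ball_in(b2,rmD), ball_in(b4,rmD), carry(b3,left), robot_in(rmD)}

== RESULT ==
["ball_in(b2,rmD)", "ball_in(b4,rmD)", "carry(b3,left)", "robot_in(rmD)"]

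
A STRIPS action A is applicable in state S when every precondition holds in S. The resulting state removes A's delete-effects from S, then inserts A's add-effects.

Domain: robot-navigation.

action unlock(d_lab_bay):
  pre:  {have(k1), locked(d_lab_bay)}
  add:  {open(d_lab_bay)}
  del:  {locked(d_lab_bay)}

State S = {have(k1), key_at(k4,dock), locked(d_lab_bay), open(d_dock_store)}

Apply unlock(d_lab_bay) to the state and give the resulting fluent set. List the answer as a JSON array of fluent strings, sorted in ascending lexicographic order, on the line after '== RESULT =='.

Compute (S \ del) ∪ add:
  pre ⊆ S: {have(k1), locked(d_lab_bay)} ⊆ S  — applicable
  S \ del = {have(k1), key_at(k4,dock), open(d_dock_store)}
  ∪ add   = {have(k1), key_at(k4,dock), open(d_dock_store), open(d_lab_bay)}

== RESULT ==
["have(k1)", "key_at(k4,dock)", "open(d_dock_store)", "open(d_lab_bay)"]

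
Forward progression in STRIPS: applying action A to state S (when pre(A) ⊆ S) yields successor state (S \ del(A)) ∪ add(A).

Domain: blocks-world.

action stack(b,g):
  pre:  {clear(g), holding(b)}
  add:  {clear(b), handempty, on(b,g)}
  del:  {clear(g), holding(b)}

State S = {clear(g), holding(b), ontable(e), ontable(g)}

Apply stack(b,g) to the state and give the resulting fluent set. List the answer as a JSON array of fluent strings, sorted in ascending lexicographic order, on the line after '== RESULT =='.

Compute (S \ del) ∪ add:
  pre ⊆ S: {clear(g), holding(b)} ⊆ S  — applicable
  S \ del = {ontable(e), ontable(g)}
  ∪ add   = {clear(b), handempty, on(b,g), ontable(e), ontable(g)}

== RESULT ==
["clear(b)", "handempty", "on(b,g)", "ontable(e)", "ontable(g)"]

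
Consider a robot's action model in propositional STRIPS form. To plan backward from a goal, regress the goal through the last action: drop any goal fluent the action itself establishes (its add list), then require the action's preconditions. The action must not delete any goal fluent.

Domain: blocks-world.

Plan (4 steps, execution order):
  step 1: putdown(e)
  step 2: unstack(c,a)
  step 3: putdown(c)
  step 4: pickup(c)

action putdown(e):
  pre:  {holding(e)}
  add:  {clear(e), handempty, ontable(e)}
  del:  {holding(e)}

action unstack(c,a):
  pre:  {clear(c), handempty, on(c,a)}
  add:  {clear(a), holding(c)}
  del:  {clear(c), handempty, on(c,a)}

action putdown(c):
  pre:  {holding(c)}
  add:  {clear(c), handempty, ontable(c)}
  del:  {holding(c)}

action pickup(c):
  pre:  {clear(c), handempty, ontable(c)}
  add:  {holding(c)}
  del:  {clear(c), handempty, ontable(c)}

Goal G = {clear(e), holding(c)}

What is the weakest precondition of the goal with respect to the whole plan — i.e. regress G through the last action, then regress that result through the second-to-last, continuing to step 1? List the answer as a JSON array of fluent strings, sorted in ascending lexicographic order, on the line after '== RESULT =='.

Regress step by step:
  through step 4 (pickup(c)): drop {holding(c)}, keep {clear(e)}, require {clear(c), handempty, ontable(c)}
    → {clear(c), clear(e), handempty, ontable(c)}
  through step 3 (putdown(c)): drop {clear(c), handempty, ontable(c)}, keep {clear(e)}, require {holding(c)}
    → {clear(e), holding(c)}
  through step 2 (unstack(c,a)): drop {holding(c)}, keep {clear(e)}, require {clear(c), handempty, on(c,a)}
    → {clear(c), clear(e), handempty, on(c,a)}
  through step 1 (putdown(e)): drop {clear(e), handempty}, keep {clear(c), on(c,a)}, require {holding(e)}
    → {clear(c), holding(e), on(c,a)}

== RESULT ==
["clear(c)", "holding(e)", "on(c,a)"]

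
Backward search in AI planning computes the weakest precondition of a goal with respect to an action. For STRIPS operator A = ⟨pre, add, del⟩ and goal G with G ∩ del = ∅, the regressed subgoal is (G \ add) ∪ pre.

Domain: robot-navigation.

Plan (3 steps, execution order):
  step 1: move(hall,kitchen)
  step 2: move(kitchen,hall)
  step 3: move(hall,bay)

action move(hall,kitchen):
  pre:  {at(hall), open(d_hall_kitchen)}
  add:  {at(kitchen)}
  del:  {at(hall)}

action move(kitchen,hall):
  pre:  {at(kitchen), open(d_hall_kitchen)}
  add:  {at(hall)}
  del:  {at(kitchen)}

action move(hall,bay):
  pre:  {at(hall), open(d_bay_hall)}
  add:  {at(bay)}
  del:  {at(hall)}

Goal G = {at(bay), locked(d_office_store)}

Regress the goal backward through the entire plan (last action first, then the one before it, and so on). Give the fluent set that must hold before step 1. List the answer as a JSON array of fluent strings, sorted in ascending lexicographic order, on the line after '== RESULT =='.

Work backward from the goal:
  through step 3 (move(hall,bay)): drop {at(bay)}, keep {locked(d_office_store)}, require {at(hall), open(d_bay_hall)}
    → {at(hall), locked(d_office_store), open(d_bay_hall)}
  through step 2 (move(kitchen,hall)): drop {at(hall)}, keep {locked(d_office_store), open(d_bay_hall)}, require {at(kitchen), open(d_hall_kitchen)}
    → {at(kitchen), locked(d_office_store), open(d_bay_hall), open(d_hall_kitchen)}
  through step 1 (move(hall,kitchen)): drop {at(kitchen)}, keep {locked(d_office_store), open(d_bay_hall), open(d_hall_kitchen)}, require {at(hall), open(d_hall_kitchen)}
    → {at(hall), locked(d_office_store), open(d_bay_hall), open(d_hall_kitchen)}

== RESULT ==
["at(hall)", "locked(d_office_store)", "open(d_bay_hall)", "open(d_hall_kitchen)"]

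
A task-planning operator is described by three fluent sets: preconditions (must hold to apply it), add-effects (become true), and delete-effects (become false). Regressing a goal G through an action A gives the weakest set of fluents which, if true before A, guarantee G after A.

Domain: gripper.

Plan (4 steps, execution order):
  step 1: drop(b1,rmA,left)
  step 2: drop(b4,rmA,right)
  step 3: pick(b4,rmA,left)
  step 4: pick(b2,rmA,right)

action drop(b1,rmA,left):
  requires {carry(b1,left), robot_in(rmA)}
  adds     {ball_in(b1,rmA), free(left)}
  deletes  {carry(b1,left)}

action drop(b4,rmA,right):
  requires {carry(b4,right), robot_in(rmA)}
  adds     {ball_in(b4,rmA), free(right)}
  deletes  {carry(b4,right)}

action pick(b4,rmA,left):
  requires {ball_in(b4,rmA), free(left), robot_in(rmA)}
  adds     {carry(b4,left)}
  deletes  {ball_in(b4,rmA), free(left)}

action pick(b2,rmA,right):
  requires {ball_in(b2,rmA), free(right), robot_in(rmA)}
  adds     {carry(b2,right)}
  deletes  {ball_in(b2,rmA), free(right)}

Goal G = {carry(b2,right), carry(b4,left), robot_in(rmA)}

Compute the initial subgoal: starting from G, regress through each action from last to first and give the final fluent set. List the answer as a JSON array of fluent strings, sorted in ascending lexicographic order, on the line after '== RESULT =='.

Regress step by step:
  through step 4 (pick(b2,rmA,right)): drop {carry(b2,right)}, keep {carry(b4,left), robot_in(rmA)}, require {ball_in(b2,rmA), free(right), robot_in(rmA)}
    → {ball_in(b2,rmA), carry(b4,left), free(right), robot_in(rmA)}
  through step 3 (pick(b4,rmA,left)): drop {carry(b4,left)}, keep {ball_in(b2,rmA), free(right), robot_in(rmA)}, require {ball_in(b4,rmA), free(left), robot_in(rmA)}
    → {ball_in(b2,rmA), ball_in(b4,rmA), free(left), free(right), robot_in(rmA)}
  through step 2 (drop(b4,rmA,right)): drop {ball_in(b4,rmA), free(right)}, keep {ball_in(b2,rmA), free(left), robot_in(rmA)}, require {carry(b4,right), robot_in(rmA)}
    → {ball_in(b2,rmA), carry(b4,right), free(left), robot_in(rmA)}
  through step 1 (drop(b1,rmA,left)): drop {free(left)}, keep {ball_in(b2,rmA), carry(b4,right), robot_in(rmA)}, require {carry(b1,left), robot_in(rmA)}
    → {ball_in(b2,rmA), carry(b1,left), carry(b4,right), robot_in(rmA)}

== RESULT ==
["ball_in(b2,rmA)", "carry(b1,left)", "carry(b4,right)", "robot_in(rmA)"]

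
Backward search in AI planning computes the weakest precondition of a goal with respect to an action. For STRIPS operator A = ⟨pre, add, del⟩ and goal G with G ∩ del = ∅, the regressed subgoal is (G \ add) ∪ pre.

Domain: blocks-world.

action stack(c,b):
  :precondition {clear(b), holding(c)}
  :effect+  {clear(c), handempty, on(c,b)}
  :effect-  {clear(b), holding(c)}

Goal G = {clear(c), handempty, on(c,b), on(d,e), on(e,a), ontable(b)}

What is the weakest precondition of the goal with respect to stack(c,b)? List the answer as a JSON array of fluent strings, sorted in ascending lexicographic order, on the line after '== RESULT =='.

Regress:
  G ∩ del = {}  (empty — regression defined)
  G \ add = {clear(c), handempty, on(c,b), on(d,e), on(e,a), ontable(b)} \ {clear(c), handempty, on(c,b)} = {on(d,e), on(e,a), ontable(b)}
  ∪ pre   = {on(d,e), on(e,a), ontable(b)} ∪ {clear(b), holding(c)}
          = {clear(b), holding(c), on(d,e), on(e,a), ontable(b)}

== RESULT ==
["clear(b)", "holding(c)", "on(d,e)", "on(e,a)", "ontable(b)"]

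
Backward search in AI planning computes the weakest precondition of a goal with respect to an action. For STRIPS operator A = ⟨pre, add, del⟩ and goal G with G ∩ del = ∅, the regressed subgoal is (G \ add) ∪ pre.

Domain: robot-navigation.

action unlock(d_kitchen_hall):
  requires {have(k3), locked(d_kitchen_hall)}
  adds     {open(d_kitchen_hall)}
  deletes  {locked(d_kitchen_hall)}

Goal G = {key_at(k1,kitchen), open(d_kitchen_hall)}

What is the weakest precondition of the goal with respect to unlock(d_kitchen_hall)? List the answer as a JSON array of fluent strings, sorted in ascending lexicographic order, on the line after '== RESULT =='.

Compute (G \ add) ∪ pre:
  G ∩ del = {}  (empty — regression defined)
  G \ add = {key_at(k1,kitchen), open(d_kitchen_hall)} \ {open(d_kitchen_hall)} = {key_at(k1,kitchen)}
  ∪ pre   = {key_at(k1,kitchen)} ∪ {have(k3), locked(d_kitchen_hall)}
          = {have(k3), key_at(k1,kitchen), locked(d_kitchen_hall)}

== RESULT ==
["have(k3)", "key_at(k1,kitchen)", "locked(d_kitchen_hall)"]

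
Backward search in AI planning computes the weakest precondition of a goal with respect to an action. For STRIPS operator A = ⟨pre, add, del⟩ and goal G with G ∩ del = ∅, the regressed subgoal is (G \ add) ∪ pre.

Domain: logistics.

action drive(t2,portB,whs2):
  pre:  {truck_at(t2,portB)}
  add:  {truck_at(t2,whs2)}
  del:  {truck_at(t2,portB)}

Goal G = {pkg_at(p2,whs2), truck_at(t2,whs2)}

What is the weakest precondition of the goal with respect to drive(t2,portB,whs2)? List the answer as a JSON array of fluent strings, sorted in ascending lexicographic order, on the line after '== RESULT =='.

Compute (G \ add) ∪ pre:
  G ∩ del = {}  (empty — regression defined)
  G \ add = {pkg_at(p2,whs2), truck_at(t2,whs2)} \ {truck_at(t2,whs2)} = {pkg_at(p2,whs2)}
  ∪ pre   = {pkg_at(p2,whs2)} ∪ {truck_at(t2,portB)}
          = {pkg_at(p2,whs2), truck_at(t2,portB)}

== RESULT ==
["pkg_at(p2,whs2)", "truck_at(t2,portB)"]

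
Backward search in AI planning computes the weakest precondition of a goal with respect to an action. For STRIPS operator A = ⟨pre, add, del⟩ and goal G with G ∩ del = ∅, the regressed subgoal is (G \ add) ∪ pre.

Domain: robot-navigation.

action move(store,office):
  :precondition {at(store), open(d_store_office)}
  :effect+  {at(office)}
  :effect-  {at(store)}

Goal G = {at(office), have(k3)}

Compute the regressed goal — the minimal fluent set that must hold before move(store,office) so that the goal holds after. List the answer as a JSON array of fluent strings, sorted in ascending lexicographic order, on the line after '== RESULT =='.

Compute (G \ add) ∪ pre:
  G ∩ del = {}  (empty — regression defined)
  G \ add = {at(office), have(k3)} \ {at(office)} = {have(k3)}
  ∪ pre   = {have(k3)} ∪ {at(store), open(d_store_office)}
          = {at(store), have(k3), open(d_store_office)}

== RESULT ==
["at(store)", "have(k3)", "open(d_store_office)"]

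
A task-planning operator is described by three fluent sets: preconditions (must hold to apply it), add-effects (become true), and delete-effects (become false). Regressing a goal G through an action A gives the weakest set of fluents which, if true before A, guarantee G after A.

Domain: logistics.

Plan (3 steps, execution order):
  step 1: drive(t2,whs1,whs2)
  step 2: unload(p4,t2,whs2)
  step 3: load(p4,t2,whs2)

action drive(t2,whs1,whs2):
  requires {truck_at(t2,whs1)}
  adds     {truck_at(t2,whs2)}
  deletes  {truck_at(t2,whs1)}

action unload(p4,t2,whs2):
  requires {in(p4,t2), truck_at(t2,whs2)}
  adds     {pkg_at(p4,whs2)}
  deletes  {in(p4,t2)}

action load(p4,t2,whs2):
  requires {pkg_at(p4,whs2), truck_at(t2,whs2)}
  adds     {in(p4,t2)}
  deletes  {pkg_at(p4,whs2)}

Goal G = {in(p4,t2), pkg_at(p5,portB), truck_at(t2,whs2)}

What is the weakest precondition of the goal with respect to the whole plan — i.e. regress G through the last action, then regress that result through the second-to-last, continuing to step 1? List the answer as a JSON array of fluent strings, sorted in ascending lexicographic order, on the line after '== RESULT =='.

Regress step by step:
  through step 3 (load(p4,t2,whs2)): drop {in(p4,t2)}, keep {pkg_at(p5,portB), truck_at(t2,whs2)}, require {pkg_at(p4,whs2), truck_at(t2,whs2)}
    → {pkg_at(p4,whs2), pkg_at(p5,portB), truck_at(t2,whs2)}
  through step 2 (unload(p4,t2,whs2)): drop {pkg_at(p4,whs2)}, keep {pkg_at(p5,portB), truck_at(t2,whs2)}, require {in(p4,t2), truck_at(t2,whs2)}
    → {in(p4,t2), pkg_at(p5,portB), truck_at(t2,whs2)}
  through step 1 (drive(t2,whs1,whs2)): drop {truck_at(t2,whs2)}, keep {in(p4,t2), pkg_at(p5,portB)}, require {truck_at(t2,whs1)}
    → {in(p4,t2), pkg_at(p5,portB), truck_at(t2,whs1)}

== RESULT ==
["in(p4,t2)", "pkg_at(p5,portB)", "truck_at(t2,whs1)"]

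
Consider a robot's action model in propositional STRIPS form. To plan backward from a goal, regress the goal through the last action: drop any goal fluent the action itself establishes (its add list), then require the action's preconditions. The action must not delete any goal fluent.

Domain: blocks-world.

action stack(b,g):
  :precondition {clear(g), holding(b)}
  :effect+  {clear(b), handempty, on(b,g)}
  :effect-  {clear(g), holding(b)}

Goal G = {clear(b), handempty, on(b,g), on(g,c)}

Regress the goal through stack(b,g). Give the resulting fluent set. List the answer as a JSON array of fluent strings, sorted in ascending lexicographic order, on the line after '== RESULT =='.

Regress:
  G ∩ del = {}  (empty — regression defined)
  G \ add = {clear(b), handempty, on(b,g), on(g,c)} \ {clear(b), handempty, on(b,g)} = {on(g,c)}
  ∪ pre   = {on(g,c)} ∪ {clear(g), holding(b)}
          = {clear(g), holding(b), on(g,c)}

== RESULT ==
["clear(g)", "holding(b)", "on(g,c)"]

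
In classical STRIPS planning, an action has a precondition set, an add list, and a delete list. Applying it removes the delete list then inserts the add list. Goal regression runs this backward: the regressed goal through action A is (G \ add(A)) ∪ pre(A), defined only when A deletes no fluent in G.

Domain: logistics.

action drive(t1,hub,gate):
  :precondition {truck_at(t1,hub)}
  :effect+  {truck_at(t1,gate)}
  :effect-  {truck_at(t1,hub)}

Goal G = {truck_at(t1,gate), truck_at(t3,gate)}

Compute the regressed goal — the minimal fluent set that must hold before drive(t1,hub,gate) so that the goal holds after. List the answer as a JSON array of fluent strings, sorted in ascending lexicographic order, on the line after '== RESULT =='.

Regress:
  G ∩ del = {}  (empty — regression defined)
  G \ add = {truck_at(t1,gate), truck_at(t3,gate)} \ {truck_at(t1,gate)} = {truck_at(t3,gate)}
  ∪ pre   = {truck_at(t3,gate)} ∪ {truck_at(t1,hub)}
          = {truck_at(t1,hub), truck_at(t3,gate)}

== RESULT ==
["truck_at(t1,hub)", "truck_at(t3,gate)"]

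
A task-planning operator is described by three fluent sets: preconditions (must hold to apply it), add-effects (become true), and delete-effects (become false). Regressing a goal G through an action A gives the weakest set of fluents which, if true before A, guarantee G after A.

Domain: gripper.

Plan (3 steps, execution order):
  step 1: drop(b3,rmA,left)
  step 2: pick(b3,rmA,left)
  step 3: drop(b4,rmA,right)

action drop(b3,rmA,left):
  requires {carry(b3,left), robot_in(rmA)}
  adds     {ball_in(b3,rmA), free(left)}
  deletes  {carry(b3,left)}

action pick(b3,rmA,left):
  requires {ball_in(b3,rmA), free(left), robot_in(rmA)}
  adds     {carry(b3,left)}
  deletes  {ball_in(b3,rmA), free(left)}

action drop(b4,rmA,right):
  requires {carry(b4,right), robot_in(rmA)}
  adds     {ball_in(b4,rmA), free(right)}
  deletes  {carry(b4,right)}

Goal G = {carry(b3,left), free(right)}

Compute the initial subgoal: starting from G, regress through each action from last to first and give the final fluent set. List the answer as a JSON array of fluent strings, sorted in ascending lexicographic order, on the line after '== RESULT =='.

Regress step by step:
  through step 3 (drop(b4,rmA,right)): drop {free(right)}, keep {carry(b3,left)}, require {carry(b4,right), robot_in(rmA)}
    → {carry(b3,left), carry(b4,right), robot_in(rmA)}
  through step 2 (pick(b3,rmA,left)): drop {carry(b3,left)}, keep {carry(b4,right), robot_in(rmA)}, require {ball_in(b3,rmA), free(left), robot_in(rmA)}
    → {ball_in(b3,rmA), carry(b4,right), free(left), robot_in(rmA)}
  through step 1 (drop(b3,rmA,left)): drop {ball_in(b3,rmA), free(left)}, keep {carry(b4,right), robot_in(rmA)}, require {carry(b3,left), robot_in(rmA)}
    → {carry(b3,left), carry(b4,right), robot_in(rmA)}

== RESULT ==
["carry(b3,left)", "carry(b4,right)", "robot_in(rmA)"]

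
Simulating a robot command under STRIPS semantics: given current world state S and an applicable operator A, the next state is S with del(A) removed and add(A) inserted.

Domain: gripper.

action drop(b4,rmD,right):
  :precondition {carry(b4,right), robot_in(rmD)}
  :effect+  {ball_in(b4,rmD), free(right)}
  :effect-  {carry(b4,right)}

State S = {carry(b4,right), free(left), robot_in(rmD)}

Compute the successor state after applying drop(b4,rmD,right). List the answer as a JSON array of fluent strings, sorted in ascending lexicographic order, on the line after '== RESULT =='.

Progress:
  pre ⊆ S: {carry(b4,right), robot_in(rmD)} ⊆ S  — applicable
  S \ del = {free(left), robot_in(rmD)}
  ∪ add   = {ball_in(b4,rmD), free(left), free(right), robot_in(rmD)}

== RESULT ==
["ball_in(b4,rmD)", "free(left)", "free(right)", "robot_in(rmD)"]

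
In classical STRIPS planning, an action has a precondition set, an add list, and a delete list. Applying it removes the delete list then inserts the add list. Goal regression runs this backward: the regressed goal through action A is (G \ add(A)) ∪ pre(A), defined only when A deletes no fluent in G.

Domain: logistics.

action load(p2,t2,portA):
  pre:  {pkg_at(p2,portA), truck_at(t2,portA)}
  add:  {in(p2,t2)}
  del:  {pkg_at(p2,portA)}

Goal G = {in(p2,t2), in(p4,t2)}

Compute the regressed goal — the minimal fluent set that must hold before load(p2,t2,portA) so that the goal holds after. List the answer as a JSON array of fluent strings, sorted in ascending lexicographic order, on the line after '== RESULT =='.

Regress:
  G ∩ del = {}  (empty — regression defined)
  G \ add = {in(p2,t2), in(p4,t2)} \ {in(p2,t2)} = {in(p4,t2)}
  ∪ pre   = {in(p4,t2)} ∪ {pkg_at(p2,portA), truck_at(t2,portA)}
          = {in(p4,t2), pkg_at(p2,portA), truck_at(t2,portA)}

== RESULT ==
["in(p4,t2)", "pkg_at(p2,portA)", "truck_at(t2,portA)"]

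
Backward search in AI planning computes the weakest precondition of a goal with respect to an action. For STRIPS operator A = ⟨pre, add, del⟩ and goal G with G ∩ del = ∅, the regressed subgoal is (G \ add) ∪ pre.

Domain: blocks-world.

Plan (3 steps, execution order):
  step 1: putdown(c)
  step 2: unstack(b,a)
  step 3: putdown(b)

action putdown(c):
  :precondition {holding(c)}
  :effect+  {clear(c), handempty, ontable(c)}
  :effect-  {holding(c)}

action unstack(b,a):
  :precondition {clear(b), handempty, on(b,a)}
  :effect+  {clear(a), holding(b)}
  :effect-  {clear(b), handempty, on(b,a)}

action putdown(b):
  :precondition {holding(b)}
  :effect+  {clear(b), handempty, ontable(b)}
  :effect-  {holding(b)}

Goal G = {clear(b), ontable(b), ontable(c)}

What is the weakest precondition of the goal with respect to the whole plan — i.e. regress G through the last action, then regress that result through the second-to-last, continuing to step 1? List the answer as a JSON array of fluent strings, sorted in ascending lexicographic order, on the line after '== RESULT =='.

Work backward from the goal:
  through step 3 (putdown(b)): drop {clear(b), ontable(b)}, keep {ontable(c)}, require {holding(b)}
    → {holding(b), ontable(c)}
  through step 2 (unstack(b,a)): drop {holding(b)}, keep {ontable(c)}, require {clear(b), handempty, on(b,a)}
    → {clear(b), handempty, on(b,a), ontable(c)}
  through step 1 (putdown(c)): drop {handempty, ontable(c)}, keep {clear(b), on(b,a)}, require {holding(c)}
    → {clear(b), holding(c), on(b,a)}

== RESULT ==
["clear(b)", "holding(c)", "on(b,a)"]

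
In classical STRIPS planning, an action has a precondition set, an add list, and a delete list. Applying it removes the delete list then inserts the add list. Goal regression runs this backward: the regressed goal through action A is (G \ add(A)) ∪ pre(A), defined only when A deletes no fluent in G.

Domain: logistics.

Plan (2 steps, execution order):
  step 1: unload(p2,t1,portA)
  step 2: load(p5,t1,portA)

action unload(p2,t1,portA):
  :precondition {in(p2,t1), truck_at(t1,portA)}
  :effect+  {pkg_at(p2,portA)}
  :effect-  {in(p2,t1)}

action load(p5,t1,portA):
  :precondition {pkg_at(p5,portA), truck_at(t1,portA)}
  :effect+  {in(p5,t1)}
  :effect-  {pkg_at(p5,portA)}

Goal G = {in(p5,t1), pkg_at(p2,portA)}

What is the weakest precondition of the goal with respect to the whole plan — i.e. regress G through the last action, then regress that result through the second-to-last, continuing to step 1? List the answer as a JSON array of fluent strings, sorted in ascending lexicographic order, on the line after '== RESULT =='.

Regress step by step:
  through step 2 (load(p5,t1,portA)): drop {in(p5,t1)}, keep {pkg_at(p2,portA)}, require {pkg_at(p5,portA), truck_at(t1,portA)}
    → {pkg_at(p2,portA), pkg_at(p5,portA), truck_at(t1,portA)}
  through step 1 (unload(p2,t1,portA)): drop {pkg_at(p2,portA)}, keep {pkg_at(p5,portA), truck_at(t1,portA)}, require {in(p2,t1), truck_at(t1,portA)}
    → {in(p2,t1), pkg_at(p5,portA), truck_at(t1,portA)}

== RESULT ==
["in(p2,t1)", "pkg_at(p5,portA)", "truck_at(t1,portA)"]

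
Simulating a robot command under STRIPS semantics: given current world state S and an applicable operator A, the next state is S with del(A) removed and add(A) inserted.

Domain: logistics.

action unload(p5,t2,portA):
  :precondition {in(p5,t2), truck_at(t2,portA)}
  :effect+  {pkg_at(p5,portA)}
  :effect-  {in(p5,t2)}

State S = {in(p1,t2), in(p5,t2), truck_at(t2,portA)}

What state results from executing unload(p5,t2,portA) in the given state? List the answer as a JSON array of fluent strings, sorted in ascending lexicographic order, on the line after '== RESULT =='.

Compute (S \ del) ∪ add:
  pre ⊆ S: {in(p5,t2), truck_at(t2,portA)} ⊆ S  — applicable
  S \ del = {in(p1,t2), truck_at(t2,portA)}
  ∪ add   = {in(p1,t2), pkg_at(p5,portA), truck_at(t2,portA)}

== RESULT ==
["in(p1,t2)", "pkg_at(p5,portA)", "truck_at(t2,portA)"]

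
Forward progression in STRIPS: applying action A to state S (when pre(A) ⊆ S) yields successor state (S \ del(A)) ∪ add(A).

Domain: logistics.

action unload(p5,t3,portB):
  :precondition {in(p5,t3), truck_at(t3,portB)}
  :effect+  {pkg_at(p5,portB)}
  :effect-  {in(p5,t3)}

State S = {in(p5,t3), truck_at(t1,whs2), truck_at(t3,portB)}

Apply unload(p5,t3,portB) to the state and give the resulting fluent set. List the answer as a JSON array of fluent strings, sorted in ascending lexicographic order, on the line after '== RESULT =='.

Compute (S \ del) ∪ add:
  pre ⊆ S: {in(p5,t3), truck_at(t3,portB)} ⊆ S  — applicable
  S \ del = {truck_at(t1,whs2), truck_at(t3,portB)}
  ∪ add   = {pkg_at(p5,portB), truck_at(t1,whs2), truck_at(t3,portB)}

== RESULT ==
["pkg_at(p5,portB)", "truck_at(t1,whs2)", "truck_at(t3,portB)"]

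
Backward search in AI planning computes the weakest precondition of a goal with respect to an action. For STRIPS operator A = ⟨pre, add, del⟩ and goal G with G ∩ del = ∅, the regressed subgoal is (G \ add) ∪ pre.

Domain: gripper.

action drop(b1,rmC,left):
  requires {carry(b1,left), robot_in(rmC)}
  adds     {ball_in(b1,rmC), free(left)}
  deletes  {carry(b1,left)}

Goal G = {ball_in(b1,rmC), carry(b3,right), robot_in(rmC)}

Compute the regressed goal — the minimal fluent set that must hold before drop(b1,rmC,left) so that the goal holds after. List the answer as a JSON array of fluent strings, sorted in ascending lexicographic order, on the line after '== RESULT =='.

Regress:
  G ∩ del = {}  (empty — regression defined)
  G \ add = {ball_in(b1,rmC), carry(b3,right), robot_in(rmC)} \ {ball_in(b1,rmC), free(left)} = {carry(b3,right), robot_in(rmC)}
  ∪ pre   = {carry(b3,right), robot_in(rmC)} ∪ {carry(b1,left), robot_in(rmC)}
          = {carry(b1,left), carry(b3,right), robot_in(rmC)}

== RESULT ==
["carry(b1,left)", "carry(b3,right)", "robot_in(rmC)"]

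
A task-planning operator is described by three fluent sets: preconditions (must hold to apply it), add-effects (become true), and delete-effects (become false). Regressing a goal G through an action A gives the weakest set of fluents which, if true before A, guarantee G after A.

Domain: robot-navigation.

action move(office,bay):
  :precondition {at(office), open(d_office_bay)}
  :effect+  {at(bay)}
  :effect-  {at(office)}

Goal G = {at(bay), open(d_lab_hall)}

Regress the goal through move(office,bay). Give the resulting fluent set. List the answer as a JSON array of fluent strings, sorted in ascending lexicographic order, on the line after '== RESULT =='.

Regress:
  G ∩ del = {}  (empty — regression defined)
  G \ add = {at(bay), open(d_lab_hall)} \ {at(bay)} = {open(d_lab_hall)}
  ∪ pre   = {open(d_lab_hall)} ∪ {at(office), open(d_office_bay)}
          = {at(office), open(d_lab_hall), open(d_office_bay)}

== RESULT ==
["at(office)", "open(d_lab_hall)", "open(d_office_bay)"]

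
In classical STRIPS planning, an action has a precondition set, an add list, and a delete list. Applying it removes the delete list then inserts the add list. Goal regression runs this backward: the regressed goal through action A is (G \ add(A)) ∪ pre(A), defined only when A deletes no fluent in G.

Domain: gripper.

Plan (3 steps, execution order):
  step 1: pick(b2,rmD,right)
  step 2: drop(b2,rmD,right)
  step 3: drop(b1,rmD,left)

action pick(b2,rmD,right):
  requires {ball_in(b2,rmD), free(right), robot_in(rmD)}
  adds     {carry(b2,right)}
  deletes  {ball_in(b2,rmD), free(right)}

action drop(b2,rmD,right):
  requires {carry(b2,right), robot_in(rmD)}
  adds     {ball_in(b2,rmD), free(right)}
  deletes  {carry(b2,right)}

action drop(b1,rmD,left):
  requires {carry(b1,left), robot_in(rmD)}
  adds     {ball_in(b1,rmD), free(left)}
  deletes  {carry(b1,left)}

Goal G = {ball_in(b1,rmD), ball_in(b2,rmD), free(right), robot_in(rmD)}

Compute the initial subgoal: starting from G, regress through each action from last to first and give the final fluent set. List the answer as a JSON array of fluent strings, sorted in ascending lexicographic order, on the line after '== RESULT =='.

Regress step by step:
  through step 3 (drop(b1,rmD,left)): drop {ball_in(b1,rmD)}, keep {ball_in(b2,rmD), free(right), robot_in(rmD)}, require {carry(b1,left), robot_in(rmD)}
    → {ball_in(b2,rmD), carry(b1,left), free(right), robot_in(rmD)}
  through step 2 (drop(b2,rmD,right)): drop {ball_in(b2,rmD), free(right)}, keep {carry(b1,left), robot_in(rmD)}, require {carry(b2,right), robot_in(rmD)}
    → {carry(b1,left), carry(b2,right), robot_in(rmD)}
  through step 1 (pick(b2,rmD,right)): drop {carry(b2,right)}, keep {carry(b1,left), robot_in(rmD)}, require {ball_in(b2,rmD), free(right), robot_in(rmD)}
    → {ball_in(b2,rmD), carry(b1,left), free(right), robot_in(rmD)}

== RESULT ==
["ball_in(b2,rmD)", "carry(b1,left)", "free(right)", "robot_in(rmD)"]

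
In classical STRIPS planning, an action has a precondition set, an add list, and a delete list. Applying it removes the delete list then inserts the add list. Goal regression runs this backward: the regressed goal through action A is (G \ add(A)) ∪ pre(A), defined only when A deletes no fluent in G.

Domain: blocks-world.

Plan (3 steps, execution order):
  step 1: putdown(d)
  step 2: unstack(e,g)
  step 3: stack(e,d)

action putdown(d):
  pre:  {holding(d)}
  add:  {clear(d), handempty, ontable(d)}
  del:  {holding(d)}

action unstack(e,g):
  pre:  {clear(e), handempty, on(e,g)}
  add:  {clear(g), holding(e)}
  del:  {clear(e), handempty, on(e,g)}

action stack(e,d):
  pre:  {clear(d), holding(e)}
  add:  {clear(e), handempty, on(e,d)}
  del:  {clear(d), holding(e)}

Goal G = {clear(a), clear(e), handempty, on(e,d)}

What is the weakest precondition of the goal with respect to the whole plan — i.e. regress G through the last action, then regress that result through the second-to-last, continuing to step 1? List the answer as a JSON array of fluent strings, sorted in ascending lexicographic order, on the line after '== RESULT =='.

Regress step by step:
  through step 3 (stack(e,d)): drop {clear(e), handempty, on(e,d)}, keep {clear(a)}, require {clear(d), holding(e)}
    → {clear(a), clear(d), holding(e)}
  through step 2 (unstack(e,g)): drop {holding(e)}, keep {clear(a), clear(d)}, require {clear(e), handempty, on(e,g)}
    → {clear(a), clear(d), clear(e), handempty, on(e,g)}
  through step 1 (putdown(d)): drop {clear(d), handempty}, keep {clear(a), clear(e), on(e,g)}, require {holding(d)}
    → {clear(a), clear(e), holding(d), on(e,g)}

== RESULT ==
["clear(a)", "clear(e)", "holding(d)", "on(e,g)"]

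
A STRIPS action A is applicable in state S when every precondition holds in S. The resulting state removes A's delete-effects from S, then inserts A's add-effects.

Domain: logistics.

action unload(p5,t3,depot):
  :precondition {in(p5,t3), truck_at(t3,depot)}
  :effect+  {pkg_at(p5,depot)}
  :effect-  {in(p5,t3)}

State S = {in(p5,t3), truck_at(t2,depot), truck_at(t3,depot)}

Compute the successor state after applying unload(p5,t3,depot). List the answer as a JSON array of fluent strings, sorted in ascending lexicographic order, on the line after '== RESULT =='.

Progress:
  pre ⊆ S: {in(p5,t3), truck_at(t3,depot)} ⊆ S  — applicable
  S \ del = {truck_at(t2,depot), truck_at(t3,depot)}
  ∪ add   = {pkg_at(p5,depot), truck_at(t2,depot), truck_at(t3,depot)}

== RESULT ==
["pkg_at(p5,depot)", "truck_at(t2,depot)", "truck_at(t3,depot)"]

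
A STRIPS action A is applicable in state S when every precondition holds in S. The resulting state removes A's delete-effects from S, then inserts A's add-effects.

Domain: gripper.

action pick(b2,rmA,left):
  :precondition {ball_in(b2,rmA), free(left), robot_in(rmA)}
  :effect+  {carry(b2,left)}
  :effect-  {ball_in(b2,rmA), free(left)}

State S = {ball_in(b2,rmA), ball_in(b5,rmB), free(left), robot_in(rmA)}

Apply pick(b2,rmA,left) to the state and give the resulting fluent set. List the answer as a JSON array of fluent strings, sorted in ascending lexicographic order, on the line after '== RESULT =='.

Progress:
  pre ⊆ S: {ball_in(b2,rmA), free(left), robot_in(rmA)} ⊆ S  — applicable
  S \ del = {ball_in(b5,rmB), robot_in(rmA)}
  ∪ add   = {ball_in(b5,rmB), carry(b2,left), robot_in(rmA)}

== RESULT ==
["ball_in(b5,rmB)", "carry(b2,left)", "robot_in(rmA)"]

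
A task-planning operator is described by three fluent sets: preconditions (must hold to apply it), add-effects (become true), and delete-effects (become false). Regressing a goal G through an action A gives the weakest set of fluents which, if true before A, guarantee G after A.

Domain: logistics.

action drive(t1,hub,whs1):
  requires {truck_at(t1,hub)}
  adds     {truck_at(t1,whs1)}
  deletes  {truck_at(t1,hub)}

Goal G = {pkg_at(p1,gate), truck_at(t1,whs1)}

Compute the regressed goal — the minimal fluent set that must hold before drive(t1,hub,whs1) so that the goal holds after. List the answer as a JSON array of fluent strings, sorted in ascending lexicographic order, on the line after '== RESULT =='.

Regress:
  G ∩ del = {}  (empty — regression defined)
  G \ add = {pkg_at(p1,gate), truck_at(t1,whs1)} \ {truck_at(t1,whs1)} = {pkg_at(p1,gate)}
  ∪ pre   = {pkg_at(p1,gate)} ∪ {truck_at(t1,hub)}
          = {pkg_at(p1,gate), truck_at(t1,hub)}

== RESULT ==
["pkg_at(p1,gate)", "truck_at(t1,hub)"]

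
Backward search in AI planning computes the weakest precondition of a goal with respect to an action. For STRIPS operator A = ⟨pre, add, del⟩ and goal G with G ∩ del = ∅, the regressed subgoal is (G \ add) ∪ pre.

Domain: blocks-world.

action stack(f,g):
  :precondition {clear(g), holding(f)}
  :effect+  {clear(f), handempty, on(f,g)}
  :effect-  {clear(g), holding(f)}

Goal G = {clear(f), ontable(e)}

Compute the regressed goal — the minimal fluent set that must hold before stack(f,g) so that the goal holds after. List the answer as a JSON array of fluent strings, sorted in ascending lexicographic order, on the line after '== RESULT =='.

Compute (G \ add) ∪ pre:
  G ∩ del = {}  (empty — regression defined)
  G \ add = {clear(f), ontable(e)} \ {clear(f), handempty, on(f,g)} = {ontable(e)}
  ∪ pre   = {ontable(e)} ∪ {clear(g), holding(f)}
          = {clear(g), holding(f), ontable(e)}

== RESULT ==
["clear(g)", "holding(f)", "ontable(e)"]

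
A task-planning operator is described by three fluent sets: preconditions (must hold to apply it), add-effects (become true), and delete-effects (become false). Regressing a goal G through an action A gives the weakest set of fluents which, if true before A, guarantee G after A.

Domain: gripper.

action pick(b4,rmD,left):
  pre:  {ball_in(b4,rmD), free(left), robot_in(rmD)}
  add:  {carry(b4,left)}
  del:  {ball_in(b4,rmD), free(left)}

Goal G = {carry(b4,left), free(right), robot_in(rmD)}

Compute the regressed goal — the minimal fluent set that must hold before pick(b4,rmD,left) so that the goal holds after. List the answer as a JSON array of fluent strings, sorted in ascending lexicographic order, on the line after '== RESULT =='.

Regress:
  G ∩ del = {}  (empty — regression defined)
  G \ add = {carry(b4,left), free(right), robot_in(rmD)} \ {carry(b4,left)} = {free(right), robot_in(rmD)}
  ∪ pre   = {free(right), robot_in(rmD)} ∪ {ball_in(b4,rmD), free(left), robot_in(rmD)}
          = {ball_in(b4,rmD), free(left), free(right), robot_in(rmD)}

== RESULT ==
["ball_in(b4,rmD)", "free(left)", "free(right)", "robot_in(rmD)"]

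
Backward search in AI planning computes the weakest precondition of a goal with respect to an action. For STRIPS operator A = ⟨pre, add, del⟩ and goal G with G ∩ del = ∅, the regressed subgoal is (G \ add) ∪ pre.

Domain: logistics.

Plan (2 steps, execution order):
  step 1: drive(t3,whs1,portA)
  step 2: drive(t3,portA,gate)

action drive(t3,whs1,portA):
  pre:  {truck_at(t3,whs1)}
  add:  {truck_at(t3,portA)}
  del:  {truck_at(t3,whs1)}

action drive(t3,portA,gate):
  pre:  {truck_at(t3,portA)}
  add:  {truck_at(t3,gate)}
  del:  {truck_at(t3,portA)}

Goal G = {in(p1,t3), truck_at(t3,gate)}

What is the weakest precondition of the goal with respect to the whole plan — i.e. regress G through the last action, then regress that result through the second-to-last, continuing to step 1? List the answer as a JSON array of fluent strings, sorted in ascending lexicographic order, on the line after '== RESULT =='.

Work backward from the goal:
  through step 2 (drive(t3,portA,gate)): drop {truck_at(t3,gate)}, keep {in(p1,t3)}, require {truck_at(t3,portA)}
    → {in(p1,t3), truck_at(t3,portA)}
  through step 1 (drive(t3,whs1,portA)): drop {truck_at(t3,portA)}, keep {in(p1,t3)}, require {truck_at(t3,whs1)}
    → {in(p1,t3), truck_at(t3,whs1)}

== RESULT ==
["in(p1,t3)", "truck_at(t3,whs1)"]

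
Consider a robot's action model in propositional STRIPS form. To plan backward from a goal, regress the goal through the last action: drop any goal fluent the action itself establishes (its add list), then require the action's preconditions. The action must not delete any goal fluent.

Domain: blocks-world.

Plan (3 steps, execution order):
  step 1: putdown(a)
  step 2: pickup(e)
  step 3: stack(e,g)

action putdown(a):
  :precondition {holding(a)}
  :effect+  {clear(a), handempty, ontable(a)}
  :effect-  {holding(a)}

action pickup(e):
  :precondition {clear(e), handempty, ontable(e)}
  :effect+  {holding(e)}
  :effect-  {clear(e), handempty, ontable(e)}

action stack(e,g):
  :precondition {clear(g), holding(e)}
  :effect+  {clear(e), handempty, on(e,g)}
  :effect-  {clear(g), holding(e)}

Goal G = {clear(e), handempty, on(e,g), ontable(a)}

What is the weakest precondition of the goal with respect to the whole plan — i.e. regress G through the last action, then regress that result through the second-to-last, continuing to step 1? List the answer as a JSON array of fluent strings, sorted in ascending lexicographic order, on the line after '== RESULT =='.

Regress step by step:
  through step 3 (stack(e,g)): drop {clear(e), handempty, on(e,g)}, keep {ontable(a)}, require {clear(g), holding(e)}
    → {clear(g), holding(e), ontable(a)}
  through step 2 (pickup(e)): drop {holding(e)}, keep {clear(g), ontable(a)}, require {clear(e), handempty, ontable(e)}
    → {clear(e), clear(g), handempty, ontable(a), ontable(e)}
  through step 1 (putdown(a)): drop {handempty, ontable(a)}, keep {clear(e), clear(g), ontable(e)}, require {holding(a)}
    → {clear(e), clear(g), holding(a), ontable(e)}

== RESULT ==
["clear(e)", "clear(g)", "holding(a)", "ontable(e)"]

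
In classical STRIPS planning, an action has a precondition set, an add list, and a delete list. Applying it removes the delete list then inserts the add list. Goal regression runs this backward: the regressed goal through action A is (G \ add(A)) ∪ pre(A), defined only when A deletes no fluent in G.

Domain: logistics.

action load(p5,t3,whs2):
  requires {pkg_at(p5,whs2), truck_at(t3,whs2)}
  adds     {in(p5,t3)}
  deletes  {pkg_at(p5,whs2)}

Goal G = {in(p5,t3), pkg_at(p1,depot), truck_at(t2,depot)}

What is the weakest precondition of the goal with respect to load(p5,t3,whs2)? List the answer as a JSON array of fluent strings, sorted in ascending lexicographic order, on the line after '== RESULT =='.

Regress:
  G ∩ del = {}  (empty — regression defined)
  G \ add = {in(p5,t3), pkg_at(p1,depot), truck_at(t2,depot)} \ {in(p5,t3)} = {pkg_at(p1,depot), truck_at(t2,depot)}
  ∪ pre   = {pkg_at(p1,depot), truck_at(t2,depot)} ∪ {pkg_at(p5,whs2), truck_at(t3,whs2)}
          = {pkg_at(p1,depot), pkg_at(p5,whs2), truck_at(t2,depot), truck_at(t3,whs2)}

== RESULT ==
["pkg_at(p1,depot)", "pkg_at(p5,whs2)", "truck_at(t2,depot)", "truck_at(t3,whs2)"]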